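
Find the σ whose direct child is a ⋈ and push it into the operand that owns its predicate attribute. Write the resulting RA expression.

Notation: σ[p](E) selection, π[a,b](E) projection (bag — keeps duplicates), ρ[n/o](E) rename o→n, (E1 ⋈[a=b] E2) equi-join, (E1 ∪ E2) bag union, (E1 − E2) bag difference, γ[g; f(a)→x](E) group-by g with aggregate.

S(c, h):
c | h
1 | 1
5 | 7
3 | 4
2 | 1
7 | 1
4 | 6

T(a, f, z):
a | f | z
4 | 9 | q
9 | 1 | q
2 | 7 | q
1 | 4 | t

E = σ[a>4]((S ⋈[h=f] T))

σ filters on a, owned by the right side.
E' = (S ⋈[h=f] σ[a>4](T))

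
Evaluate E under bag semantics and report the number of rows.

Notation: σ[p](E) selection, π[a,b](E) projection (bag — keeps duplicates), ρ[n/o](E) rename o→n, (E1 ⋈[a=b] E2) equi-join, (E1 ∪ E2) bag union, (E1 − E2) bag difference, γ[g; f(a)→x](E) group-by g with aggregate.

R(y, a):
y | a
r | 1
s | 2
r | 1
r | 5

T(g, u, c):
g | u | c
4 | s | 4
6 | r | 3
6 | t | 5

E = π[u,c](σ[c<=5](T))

Row counts bottom-up:
  T → 3
  σ[c<=5](T) → 3
  π[u,c](σ[c<=5](T)) → 3

|E| = 3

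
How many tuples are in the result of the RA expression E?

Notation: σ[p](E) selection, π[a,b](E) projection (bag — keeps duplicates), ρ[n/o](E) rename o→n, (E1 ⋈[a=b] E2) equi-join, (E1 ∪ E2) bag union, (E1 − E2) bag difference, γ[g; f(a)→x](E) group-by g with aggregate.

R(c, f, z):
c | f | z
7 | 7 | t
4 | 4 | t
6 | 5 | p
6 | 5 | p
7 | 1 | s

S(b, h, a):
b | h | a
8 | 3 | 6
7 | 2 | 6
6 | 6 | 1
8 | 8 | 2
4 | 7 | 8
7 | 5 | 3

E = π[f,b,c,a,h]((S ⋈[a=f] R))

Stepwise |·|:
  S → 6
  R → 5
  (S ⋈[a=f] R) → 1
  π[f,b,c,a,h]((S ⋈[a=f] R)) → 1

|E| = 1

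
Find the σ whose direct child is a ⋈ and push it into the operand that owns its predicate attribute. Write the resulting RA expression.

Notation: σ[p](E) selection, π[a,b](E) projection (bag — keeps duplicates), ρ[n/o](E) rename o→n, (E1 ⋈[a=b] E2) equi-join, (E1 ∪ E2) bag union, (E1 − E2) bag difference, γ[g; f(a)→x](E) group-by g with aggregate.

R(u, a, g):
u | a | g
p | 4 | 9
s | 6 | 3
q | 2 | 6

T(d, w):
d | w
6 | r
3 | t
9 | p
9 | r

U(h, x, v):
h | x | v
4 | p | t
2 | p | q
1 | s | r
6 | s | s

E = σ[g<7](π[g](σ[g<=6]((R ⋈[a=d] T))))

σ filters on g, owned by the left side.
E' = σ[g<7](π[g]((σ[g<=6](R) ⋈[a=d] T)))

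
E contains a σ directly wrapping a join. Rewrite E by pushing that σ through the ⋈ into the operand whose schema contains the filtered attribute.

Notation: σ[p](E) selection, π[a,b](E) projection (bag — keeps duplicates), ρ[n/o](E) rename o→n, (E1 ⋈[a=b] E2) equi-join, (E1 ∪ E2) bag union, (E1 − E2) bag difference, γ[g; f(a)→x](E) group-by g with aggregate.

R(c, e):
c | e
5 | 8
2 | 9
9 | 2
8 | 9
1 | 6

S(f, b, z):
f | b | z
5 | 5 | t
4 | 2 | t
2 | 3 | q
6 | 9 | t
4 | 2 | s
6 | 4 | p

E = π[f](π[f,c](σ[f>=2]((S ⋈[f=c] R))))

σ filters on f, owned by the left side.
E' = π[f](π[f,c]((σ[f>=2](S) ⋈[f=c] R)))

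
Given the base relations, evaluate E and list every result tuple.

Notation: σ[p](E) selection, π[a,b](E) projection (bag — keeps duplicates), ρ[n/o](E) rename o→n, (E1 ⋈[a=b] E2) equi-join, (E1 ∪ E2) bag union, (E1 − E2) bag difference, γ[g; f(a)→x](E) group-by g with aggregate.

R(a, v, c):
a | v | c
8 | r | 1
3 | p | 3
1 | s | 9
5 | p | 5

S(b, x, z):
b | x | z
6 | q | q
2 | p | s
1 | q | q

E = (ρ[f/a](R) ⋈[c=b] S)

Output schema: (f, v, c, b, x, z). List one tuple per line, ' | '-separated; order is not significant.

Stepwise |·|:
  R → 4
  ρ[f/a](R) → 4
  S → 3
  (ρ[f/a](R) ⋈[c=b] S) → 1

== RESULT ==
f | v | c | b | x | z
8 | r | 1 | 1 | q | q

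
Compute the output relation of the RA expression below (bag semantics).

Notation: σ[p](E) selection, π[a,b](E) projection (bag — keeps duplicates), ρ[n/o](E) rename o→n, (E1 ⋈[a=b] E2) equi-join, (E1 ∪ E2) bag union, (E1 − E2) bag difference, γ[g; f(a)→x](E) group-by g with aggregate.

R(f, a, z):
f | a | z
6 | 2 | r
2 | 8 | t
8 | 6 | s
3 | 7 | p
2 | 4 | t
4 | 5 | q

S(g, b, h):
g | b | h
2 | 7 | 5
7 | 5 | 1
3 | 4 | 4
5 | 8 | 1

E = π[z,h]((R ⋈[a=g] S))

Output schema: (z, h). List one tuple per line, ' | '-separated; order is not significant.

Subexpression sizes:
  R → 6
  S → 4
  (R ⋈[a=g] S) → 3
  π[z,h]((R ⋈[a=g] S)) → 3

== RESULT ==
z | h
p | 1
q | 1
r | 5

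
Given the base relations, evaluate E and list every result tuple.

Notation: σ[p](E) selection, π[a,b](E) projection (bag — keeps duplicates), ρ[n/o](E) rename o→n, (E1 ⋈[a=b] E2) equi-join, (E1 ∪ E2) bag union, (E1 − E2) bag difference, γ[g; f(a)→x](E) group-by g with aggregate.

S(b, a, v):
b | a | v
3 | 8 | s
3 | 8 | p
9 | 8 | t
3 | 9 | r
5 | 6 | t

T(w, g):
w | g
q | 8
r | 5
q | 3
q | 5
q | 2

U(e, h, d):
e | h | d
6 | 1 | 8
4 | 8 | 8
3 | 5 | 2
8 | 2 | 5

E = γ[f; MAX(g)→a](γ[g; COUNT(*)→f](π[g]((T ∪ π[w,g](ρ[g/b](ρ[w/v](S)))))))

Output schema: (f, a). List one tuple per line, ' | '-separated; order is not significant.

Row counts bottom-up:
  T → 5
  S → 5
  ρ[w/v](S) → 5
  ρ[g/b](ρ[w/v](S)) → 5
  π[w,g](ρ[g/b](ρ[w/v](S))) → 5
  (T ∪ π[w,g](ρ[g/b](ρ[w/v](S)))) → 10
  π[g]((T ∪ π[w,g](ρ[g/b](ρ[w/v](S))))) → 10
  γ[g; COUNT(*)→f](π[g]((T ∪ π[w,g](ρ[g/b](ρ[w/v](S)))))) → 5
  γ[f; MAX(g)→a](γ[g; COUNT(*)→f](π[g]((T ∪ π[w,g](ρ[g/b](ρ[w/v](S))))))) → 3

== RESULT ==
f | a
1 | 9
3 | 5
4 | 3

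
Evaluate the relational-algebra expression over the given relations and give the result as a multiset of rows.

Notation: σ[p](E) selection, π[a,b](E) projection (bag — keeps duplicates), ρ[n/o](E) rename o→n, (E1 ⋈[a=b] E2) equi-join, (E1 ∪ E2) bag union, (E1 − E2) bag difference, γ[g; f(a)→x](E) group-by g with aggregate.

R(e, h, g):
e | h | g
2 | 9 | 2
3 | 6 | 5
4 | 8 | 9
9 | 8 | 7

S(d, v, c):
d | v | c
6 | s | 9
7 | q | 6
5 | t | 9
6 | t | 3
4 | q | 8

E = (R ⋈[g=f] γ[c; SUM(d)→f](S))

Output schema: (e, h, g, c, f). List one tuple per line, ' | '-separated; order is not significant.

Per-node cardinality:
  R → 4
  S → 5
  γ[c; SUM(d)→f](S) → 4
  (R ⋈[g=f] γ[c; SUM(d)→f](S)) → 1

== RESULT ==
e | h | g | c | f
9 | 8 | 7 | 6 | 7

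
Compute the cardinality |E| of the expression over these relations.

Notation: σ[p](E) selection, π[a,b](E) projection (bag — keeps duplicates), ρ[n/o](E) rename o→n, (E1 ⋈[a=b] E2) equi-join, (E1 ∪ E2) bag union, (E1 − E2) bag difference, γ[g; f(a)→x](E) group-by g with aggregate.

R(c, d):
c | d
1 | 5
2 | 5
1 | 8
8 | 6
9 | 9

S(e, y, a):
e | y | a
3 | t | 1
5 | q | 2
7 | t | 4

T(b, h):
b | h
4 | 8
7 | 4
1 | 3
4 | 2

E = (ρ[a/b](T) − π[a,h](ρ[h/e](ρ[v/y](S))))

Per-node cardinality:
  T → 4
  ρ[a/b](T) → 4
  S → 3
  ρ[v/y](S) → 3
  ρ[h/e](ρ[v/y](S)) → 3
  π[a,h](ρ[h/e](ρ[v/y](S))) → 3
  (ρ[a/b](T) − π[a,h](ρ[h/e](ρ[v/y](S)))) → 3

|E| = 3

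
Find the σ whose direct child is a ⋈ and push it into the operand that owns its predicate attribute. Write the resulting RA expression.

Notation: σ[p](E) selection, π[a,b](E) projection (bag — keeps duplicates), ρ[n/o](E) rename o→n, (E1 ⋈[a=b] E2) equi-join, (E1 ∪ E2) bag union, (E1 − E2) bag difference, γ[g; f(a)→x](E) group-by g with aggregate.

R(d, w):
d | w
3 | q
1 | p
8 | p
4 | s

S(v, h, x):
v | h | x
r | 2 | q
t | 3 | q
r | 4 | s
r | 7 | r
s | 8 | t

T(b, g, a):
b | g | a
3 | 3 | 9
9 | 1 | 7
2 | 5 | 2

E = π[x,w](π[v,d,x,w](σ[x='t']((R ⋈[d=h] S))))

σ filters on x, owned by the right side.
E' = π[x,w](π[v,d,x,w]((R ⋈[d=h] σ[x='t'](S))))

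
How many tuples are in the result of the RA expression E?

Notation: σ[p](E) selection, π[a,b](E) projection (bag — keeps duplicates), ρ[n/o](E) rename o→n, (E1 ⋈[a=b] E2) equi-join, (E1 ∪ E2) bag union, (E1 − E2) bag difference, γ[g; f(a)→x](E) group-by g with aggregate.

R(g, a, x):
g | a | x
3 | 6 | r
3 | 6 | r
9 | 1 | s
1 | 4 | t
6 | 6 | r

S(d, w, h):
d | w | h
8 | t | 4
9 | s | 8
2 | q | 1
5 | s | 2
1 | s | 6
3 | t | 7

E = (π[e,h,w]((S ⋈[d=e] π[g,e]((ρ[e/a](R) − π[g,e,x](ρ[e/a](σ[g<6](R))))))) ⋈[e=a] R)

Row counts bottom-up:
  S → 6
  R → 5
  ρ[e/a](R) → 5
  R → 5
  σ[g<6](R) → 3
  ρ[e/a](σ[g<6](R)) → 3
  π[g,e,x](ρ[e/a](σ[g<6](R))) → 3
  (ρ[e/a](R) − π[g,e,x](ρ[e/a](σ[g<6](R)))) → 2
  π[g,e]((ρ[e/a](R) − π[g,e,x](ρ[e/a](σ[g<6](R))))) → 2
  (S ⋈[d=e] π[g,e]((ρ[e/a](R) − π[g,e,x](ρ[e/a](σ[g<6](R)))))) → 1
  π[e,h,w]((S ⋈[d=e] π[g,e]((ρ[e/a](R) − π[g,e,x](ρ[e/a](σ[g<6](R))))))) → 1
  R → 5
  (π[e,h,w]((S ⋈[d=e] π[g,e]((ρ[e/a](R) − π[g,e,x](ρ[e/a](σ[g<6](R))))))) ⋈[e=a] R) → 1

|E| = 1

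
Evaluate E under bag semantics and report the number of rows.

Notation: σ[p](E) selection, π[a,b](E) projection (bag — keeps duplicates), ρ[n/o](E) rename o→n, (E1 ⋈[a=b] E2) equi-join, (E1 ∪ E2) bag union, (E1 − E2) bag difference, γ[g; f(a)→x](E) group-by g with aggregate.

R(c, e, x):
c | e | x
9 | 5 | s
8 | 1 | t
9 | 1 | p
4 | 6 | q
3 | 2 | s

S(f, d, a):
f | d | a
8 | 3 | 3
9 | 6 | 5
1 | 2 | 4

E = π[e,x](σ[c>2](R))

Per-node cardinality:
  R → 5
  σ[c>2](R) → 5
  π[e,x](σ[c>2](R)) → 5

|E| = 5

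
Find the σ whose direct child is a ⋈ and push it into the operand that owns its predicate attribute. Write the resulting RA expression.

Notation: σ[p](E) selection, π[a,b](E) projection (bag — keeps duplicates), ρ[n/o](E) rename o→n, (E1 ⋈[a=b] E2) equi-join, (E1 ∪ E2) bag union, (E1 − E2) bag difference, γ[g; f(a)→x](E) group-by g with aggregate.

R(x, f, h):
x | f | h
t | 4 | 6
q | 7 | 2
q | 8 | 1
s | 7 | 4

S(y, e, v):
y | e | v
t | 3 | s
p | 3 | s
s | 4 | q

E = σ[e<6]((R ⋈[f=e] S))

σ filters on e, owned by the right side.
E' = (R ⋈[f=e] σ[e<6](S))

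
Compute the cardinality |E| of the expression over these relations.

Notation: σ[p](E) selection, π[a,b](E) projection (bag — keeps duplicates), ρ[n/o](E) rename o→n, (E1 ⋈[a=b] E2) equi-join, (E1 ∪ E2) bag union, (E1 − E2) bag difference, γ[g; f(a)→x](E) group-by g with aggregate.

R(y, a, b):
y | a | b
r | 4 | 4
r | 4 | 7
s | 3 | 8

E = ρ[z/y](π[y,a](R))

Stepwise |·|:
  R → 3
  π[y,a](R) → 3
  ρ[z/y](π[y,a](R)) → 3

|E| = 3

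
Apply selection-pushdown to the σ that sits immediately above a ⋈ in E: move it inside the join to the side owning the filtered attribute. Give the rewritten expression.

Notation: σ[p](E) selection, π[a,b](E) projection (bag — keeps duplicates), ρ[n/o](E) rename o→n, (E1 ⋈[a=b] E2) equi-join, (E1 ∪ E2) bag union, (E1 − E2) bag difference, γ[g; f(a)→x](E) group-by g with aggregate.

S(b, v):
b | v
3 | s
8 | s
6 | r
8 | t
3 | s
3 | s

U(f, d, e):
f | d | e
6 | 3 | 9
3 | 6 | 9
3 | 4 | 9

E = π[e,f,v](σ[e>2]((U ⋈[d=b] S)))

σ filters on e, owned by the left side.
E' = π[e,f,v]((σ[e>2](U) ⋈[d=b] S))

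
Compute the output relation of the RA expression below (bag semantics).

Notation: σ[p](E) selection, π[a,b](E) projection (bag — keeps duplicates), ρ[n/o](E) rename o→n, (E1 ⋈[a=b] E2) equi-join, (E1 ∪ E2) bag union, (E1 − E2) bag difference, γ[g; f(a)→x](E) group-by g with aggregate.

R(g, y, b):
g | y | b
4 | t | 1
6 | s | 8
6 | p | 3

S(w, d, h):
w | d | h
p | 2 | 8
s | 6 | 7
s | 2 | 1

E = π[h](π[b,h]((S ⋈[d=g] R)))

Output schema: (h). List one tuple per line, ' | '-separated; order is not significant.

Per-node cardinality:
  S → 3
  R → 3
  (S ⋈[d=g] R) → 2
  π[b,h]((S ⋈[d=g] R)) → 2
  π[h](π[b,h]((S ⋈[d=g] R))) → 2

== RESULT ==
h
7
7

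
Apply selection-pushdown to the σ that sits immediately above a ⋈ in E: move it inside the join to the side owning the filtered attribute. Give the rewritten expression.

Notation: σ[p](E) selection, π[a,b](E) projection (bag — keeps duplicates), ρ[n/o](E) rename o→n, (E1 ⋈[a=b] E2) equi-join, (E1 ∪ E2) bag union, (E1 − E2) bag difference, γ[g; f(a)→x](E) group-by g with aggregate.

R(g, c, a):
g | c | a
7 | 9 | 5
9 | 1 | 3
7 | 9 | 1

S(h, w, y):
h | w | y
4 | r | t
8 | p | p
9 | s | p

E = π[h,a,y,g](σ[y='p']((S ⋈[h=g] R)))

σ filters on y, owned by the left side.
E' = π[h,a,y,g]((σ[y='p'](S) ⋈[h=g] R))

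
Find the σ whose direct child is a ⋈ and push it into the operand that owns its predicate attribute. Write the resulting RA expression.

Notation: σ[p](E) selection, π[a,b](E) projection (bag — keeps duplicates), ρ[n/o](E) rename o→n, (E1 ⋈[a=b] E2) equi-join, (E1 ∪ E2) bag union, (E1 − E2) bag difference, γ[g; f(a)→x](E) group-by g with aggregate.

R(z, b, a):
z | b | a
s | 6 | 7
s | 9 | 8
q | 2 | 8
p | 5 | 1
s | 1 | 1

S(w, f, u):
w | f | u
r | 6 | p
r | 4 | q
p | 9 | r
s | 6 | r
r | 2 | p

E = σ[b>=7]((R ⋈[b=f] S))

σ filters on b, owned by the left side.
E' = (σ[b>=7](R) ⋈[b=f] S)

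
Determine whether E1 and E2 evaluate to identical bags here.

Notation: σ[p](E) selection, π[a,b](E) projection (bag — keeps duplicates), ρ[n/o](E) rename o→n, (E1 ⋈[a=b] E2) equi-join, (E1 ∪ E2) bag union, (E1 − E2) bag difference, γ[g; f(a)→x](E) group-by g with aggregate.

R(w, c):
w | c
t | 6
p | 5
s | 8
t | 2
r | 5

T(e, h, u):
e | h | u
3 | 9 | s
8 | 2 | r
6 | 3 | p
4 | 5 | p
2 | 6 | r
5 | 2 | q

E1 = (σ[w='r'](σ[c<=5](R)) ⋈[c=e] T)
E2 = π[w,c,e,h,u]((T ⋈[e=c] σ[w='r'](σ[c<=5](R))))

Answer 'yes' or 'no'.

E1 row counts bottom-up:
  R → 5
  σ[c<=5](R) → 3
  σ[w='r'](σ[c<=5](R)) → 1
  T → 6
  (σ[w='r'](σ[c<=5](R)) ⋈[c=e] T) → 1
E2 row counts bottom-up:
  T → 6
  R → 5
  σ[c<=5](R) → 3
  σ[w='r'](σ[c<=5](R)) → 1
  (T ⋈[e=c] σ[w='r'](σ[c<=5](R))) → 1
  π[w,c,e,h,u]((T ⋈[e=c] σ[w='r'](σ[c<=5](R)))) → 1

E1 and E2 produce the same multiset:
w | c | e | h | u
r | 5 | 5 | 2 | q

yes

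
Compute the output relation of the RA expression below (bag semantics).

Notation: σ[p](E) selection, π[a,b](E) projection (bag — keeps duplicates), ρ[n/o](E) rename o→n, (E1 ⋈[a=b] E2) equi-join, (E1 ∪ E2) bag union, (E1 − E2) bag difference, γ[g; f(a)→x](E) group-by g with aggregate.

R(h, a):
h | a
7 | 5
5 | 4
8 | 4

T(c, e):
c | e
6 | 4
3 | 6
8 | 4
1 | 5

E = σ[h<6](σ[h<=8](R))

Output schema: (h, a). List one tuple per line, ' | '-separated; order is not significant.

Subexpression sizes:
  R → 3
  σ[h<=8](R) → 3
  σ[h<6](σ[h<=8](R)) → 1

== RESULT ==
h | a
5 | 4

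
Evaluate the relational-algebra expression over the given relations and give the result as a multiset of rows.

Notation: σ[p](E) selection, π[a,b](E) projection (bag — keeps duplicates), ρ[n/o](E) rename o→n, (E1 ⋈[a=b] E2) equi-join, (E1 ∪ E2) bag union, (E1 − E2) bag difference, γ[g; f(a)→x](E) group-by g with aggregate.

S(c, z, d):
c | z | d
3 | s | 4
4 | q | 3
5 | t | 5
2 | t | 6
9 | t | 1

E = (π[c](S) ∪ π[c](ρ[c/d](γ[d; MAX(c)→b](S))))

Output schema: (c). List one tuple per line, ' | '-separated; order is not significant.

Per-node cardinality:
  S → 5
  π[c](S) → 5
  S → 5
  γ[d; MAX(c)→b](S) → 5
  ρ[c/d](γ[d; MAX(c)→b](S)) → 5
  π[c](ρ[c/d](γ[d; MAX(c)→b](S))) → 5
  (π[c](S) ∪ π[c](ρ[c/d](γ[d; MAX(c)→b](S)))) → 10

== RESULT ==
c
1
2
3
3
4
4
5
5
6
9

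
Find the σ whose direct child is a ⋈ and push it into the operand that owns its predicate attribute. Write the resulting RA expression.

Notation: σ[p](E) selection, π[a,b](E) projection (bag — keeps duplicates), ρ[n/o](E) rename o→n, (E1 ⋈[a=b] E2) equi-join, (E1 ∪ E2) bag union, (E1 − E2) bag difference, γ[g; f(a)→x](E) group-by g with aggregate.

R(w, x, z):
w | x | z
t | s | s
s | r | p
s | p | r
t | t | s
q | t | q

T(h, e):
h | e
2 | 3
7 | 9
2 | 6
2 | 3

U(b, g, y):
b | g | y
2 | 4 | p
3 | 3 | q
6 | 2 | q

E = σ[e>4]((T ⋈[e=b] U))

σ filters on e, owned by the left side.
E' = (σ[e>4](T) ⋈[e=b] U)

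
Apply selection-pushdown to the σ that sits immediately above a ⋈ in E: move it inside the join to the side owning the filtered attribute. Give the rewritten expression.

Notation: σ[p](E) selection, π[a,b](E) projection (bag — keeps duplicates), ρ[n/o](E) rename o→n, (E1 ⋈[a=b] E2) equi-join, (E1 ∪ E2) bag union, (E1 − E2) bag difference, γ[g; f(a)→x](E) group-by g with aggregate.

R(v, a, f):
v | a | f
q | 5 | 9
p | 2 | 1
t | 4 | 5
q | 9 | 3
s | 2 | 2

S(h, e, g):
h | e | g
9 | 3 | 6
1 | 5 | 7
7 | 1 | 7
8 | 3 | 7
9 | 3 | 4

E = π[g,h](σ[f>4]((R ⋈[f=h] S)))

σ filters on f, owned by the left side.
E' = π[g,h]((σ[f>4](R) ⋈[f=h] S))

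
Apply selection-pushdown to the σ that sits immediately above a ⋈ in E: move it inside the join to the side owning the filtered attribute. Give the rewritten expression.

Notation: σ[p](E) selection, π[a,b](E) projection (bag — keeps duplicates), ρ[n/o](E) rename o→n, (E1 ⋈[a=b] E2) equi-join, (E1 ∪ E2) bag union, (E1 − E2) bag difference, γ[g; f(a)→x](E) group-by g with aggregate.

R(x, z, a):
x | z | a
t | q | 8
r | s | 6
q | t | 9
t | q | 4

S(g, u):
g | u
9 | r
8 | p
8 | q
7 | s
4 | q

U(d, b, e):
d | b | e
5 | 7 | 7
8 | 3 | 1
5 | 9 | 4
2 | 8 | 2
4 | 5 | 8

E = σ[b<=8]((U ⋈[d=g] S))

σ filters on b, owned by the left side.
E' = (σ[b<=8](U) ⋈[d=g] S)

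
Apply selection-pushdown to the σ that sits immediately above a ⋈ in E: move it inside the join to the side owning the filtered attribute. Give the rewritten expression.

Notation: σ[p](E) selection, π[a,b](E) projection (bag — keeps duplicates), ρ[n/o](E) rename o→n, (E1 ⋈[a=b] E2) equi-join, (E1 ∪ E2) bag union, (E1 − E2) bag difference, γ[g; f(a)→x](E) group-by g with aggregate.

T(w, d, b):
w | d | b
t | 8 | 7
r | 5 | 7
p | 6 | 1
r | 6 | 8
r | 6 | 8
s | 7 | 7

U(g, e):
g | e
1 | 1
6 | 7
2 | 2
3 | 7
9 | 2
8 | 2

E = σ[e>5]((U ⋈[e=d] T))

σ filters on e, owned by the left side.
E' = (σ[e>5](U) ⋈[e=d] T)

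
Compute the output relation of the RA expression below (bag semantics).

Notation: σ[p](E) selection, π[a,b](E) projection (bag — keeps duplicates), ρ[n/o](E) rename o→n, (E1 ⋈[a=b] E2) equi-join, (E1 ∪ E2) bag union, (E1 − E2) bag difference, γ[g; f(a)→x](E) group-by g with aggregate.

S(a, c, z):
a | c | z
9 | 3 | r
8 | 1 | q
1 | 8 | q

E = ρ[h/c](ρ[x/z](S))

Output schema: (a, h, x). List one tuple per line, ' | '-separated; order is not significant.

Subexpression sizes:
  S → 3
  ρ[x/z](S) → 3
  ρ[h/c](ρ[x/z](S)) → 3

== RESULT ==
a | h | x
1 | 8 | q
8 | 1 | q
9 | 3 | r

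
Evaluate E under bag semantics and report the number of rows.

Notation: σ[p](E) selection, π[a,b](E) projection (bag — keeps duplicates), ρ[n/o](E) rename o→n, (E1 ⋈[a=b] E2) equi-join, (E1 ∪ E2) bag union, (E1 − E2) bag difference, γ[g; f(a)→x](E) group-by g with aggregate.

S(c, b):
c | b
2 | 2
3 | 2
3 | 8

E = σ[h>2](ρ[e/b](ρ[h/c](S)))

Per-node cardinality:
  S → 3
  ρ[h/c](S) → 3
  ρ[e/b](ρ[h/c](S)) → 3
  σ[h>2](ρ[e/b](ρ[h/c](S))) → 2

|E| = 2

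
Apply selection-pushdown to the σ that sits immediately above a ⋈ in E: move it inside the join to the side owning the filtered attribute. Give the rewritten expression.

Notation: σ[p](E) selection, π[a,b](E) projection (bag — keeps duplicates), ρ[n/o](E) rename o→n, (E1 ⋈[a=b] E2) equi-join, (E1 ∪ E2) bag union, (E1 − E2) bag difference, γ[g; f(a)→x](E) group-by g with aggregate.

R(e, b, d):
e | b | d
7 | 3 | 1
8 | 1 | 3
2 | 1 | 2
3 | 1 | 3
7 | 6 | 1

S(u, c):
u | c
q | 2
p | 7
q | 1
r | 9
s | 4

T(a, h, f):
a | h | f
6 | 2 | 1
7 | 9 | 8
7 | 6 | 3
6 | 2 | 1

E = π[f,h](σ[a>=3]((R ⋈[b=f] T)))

σ filters on a, owned by the right side.
E' = π[f,h]((R ⋈[b=f] σ[a>=3](T)))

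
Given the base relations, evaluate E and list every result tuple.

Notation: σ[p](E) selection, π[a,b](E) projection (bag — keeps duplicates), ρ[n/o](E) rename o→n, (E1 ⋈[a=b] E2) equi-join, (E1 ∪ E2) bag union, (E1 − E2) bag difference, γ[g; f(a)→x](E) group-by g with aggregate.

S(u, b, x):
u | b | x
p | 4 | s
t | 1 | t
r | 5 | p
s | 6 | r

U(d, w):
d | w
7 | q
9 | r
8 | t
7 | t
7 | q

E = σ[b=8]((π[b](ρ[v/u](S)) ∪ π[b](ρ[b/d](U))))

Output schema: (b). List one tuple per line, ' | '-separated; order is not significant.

Subexpression sizes:
  S → 4
  ρ[v/u](S) → 4
  π[b](ρ[v/u](S)) → 4
  U → 5
  ρ[b/d](U) → 5
  π[b](ρ[b/d](U)) → 5
  (π[b](ρ[v/u](S)) ∪ π[b](ρ[b/d](U))) → 9
  σ[b=8]((π[b](ρ[v/u](S)) ∪ π[b](ρ[b/d](U)))) → 1

== RESULT ==
b
8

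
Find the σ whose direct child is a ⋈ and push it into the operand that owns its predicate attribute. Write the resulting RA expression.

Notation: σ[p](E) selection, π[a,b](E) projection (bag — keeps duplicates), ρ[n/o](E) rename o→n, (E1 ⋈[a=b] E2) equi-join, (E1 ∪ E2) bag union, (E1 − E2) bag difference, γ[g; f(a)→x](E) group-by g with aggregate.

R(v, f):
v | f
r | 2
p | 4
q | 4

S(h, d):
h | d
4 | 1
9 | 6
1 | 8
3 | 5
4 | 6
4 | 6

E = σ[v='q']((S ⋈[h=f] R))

σ filters on v, owned by the right side.
E' = (S ⋈[h=f] σ[v='q'](R))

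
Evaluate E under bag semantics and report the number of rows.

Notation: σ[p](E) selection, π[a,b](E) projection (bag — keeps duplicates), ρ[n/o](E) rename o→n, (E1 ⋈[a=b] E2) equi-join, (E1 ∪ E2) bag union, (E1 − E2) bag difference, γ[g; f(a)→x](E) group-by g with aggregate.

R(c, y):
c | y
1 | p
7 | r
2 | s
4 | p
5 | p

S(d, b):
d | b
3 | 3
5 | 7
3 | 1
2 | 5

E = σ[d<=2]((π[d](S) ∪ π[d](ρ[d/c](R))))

Stepwise |·|:
  S → 4
  π[d](S) → 4
  R → 5
  ρ[d/c](R) → 5
  π[d](ρ[d/c](R)) → 5
  (π[d](S) ∪ π[d](ρ[d/c](R))) → 9
  σ[d<=2]((π[d](S) ∪ π[d](ρ[d/c](R)))) → 3

|E| = 3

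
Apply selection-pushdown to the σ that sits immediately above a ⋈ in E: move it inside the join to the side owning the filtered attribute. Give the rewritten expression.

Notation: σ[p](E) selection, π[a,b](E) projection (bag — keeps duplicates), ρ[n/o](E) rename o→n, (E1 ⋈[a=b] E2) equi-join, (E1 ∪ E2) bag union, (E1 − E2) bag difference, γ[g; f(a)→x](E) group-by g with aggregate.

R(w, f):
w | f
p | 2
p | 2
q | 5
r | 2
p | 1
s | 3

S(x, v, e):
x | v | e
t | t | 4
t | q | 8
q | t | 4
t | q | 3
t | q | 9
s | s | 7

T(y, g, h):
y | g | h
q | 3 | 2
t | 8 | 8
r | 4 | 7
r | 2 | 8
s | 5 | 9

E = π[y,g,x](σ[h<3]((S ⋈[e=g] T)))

σ filters on h, owned by the right side.
E' = π[y,g,x]((S ⋈[e=g] σ[h<3](T)))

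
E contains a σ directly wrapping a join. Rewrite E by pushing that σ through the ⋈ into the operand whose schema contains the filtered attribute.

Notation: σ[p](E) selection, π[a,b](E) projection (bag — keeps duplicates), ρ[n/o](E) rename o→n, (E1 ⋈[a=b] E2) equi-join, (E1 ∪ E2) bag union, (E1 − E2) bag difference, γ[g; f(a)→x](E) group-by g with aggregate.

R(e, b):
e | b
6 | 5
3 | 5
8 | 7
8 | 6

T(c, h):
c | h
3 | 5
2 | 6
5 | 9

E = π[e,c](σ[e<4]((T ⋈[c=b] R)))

σ filters on e, owned by the right side.
E' = π[e,c]((T ⋈[c=b] σ[e<4](R)))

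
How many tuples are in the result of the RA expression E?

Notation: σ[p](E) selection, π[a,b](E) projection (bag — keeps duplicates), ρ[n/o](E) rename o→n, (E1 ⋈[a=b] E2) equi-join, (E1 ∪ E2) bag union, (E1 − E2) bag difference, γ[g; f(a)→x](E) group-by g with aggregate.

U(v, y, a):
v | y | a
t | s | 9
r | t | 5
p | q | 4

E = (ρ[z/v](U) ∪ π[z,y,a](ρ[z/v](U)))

Row counts bottom-up:
  U → 3
  ρ[z/v](U) → 3
  U → 3
  ρ[z/v](U) → 3
  π[z,y,a](ρ[z/v](U)) → 3
  (ρ[z/v](U) ∪ π[z,y,a](ρ[z/v](U))) → 6

|E| = 6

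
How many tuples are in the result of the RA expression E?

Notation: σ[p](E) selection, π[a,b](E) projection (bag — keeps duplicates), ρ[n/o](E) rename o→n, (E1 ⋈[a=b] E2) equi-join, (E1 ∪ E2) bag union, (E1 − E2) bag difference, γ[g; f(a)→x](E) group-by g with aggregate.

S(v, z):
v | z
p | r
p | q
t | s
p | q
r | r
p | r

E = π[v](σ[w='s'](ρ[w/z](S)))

Per-node cardinality:
  S → 6
  ρ[w/z](S) → 6
  σ[w='s'](ρ[w/z](S)) → 1
  π[v](σ[w='s'](ρ[w/z](S))) → 1

|E| = 1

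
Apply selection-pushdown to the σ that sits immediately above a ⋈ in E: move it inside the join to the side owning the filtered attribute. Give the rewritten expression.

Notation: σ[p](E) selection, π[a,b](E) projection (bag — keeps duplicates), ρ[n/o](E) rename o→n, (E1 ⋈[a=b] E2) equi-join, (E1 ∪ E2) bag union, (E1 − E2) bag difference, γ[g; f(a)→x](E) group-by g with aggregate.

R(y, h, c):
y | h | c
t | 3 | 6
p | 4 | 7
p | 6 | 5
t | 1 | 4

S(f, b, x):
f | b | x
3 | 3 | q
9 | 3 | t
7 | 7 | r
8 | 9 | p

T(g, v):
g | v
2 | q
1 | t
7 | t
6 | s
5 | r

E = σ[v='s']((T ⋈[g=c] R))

σ filters on v, owned by the left side.
E' = (σ[v='s'](T) ⋈[g=c] R)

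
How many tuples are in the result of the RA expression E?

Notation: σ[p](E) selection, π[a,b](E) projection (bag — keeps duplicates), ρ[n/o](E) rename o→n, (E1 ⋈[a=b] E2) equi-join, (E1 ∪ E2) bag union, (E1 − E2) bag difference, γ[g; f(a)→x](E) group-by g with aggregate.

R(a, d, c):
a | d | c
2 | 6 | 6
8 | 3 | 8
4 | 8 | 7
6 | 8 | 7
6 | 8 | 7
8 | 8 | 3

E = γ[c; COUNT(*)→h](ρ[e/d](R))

Subexpression sizes:
  R → 6
  ρ[e/d](R) → 6
  γ[c; COUNT(*)→h](ρ[e/d](R)) → 4

|E| = 4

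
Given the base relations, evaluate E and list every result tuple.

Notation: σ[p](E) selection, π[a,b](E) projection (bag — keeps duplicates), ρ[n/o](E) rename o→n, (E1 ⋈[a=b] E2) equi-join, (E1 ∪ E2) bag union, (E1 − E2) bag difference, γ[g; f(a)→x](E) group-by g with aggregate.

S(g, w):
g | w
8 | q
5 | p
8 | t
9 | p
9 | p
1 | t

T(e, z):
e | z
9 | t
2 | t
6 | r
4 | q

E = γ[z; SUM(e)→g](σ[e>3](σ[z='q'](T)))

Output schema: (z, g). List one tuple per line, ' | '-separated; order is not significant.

Per-node cardinality:
  T → 4
  σ[z='q'](T) → 1
  σ[e>3](σ[z='q'](T)) → 1
  γ[z; SUM(e)→g](σ[e>3](σ[z='q'](T))) → 1

== RESULT ==
z | g
q | 4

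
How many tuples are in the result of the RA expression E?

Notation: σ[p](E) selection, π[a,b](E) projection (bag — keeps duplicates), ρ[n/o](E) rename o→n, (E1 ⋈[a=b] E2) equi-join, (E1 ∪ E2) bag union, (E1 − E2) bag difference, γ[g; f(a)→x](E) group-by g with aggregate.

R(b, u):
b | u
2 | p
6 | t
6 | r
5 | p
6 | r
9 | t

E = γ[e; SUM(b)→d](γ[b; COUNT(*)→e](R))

Per-node cardinality:
  R → 6
  γ[b; COUNT(*)→e](R) → 4
  γ[e; SUM(b)→d](γ[b; COUNT(*)→e](R)) → 2

|E| = 2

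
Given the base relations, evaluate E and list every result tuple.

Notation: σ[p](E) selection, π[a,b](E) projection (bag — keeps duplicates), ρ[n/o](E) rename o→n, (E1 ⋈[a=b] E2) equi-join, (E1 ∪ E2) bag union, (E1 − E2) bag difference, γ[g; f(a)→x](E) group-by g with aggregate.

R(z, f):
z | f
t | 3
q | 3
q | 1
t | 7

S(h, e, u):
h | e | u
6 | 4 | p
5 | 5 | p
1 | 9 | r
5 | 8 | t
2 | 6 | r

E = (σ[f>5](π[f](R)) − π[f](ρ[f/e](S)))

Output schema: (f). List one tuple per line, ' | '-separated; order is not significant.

Per-node cardinality:
  R → 4
  π[f](R) → 4
  σ[f>5](π[f](R)) → 1
  S → 5
  ρ[f/e](S) → 5
  π[f](ρ[f/e](S)) → 5
  (σ[f>5](π[f](R)) − π[f](ρ[f/e](S))) → 1

== RESULT ==
f
7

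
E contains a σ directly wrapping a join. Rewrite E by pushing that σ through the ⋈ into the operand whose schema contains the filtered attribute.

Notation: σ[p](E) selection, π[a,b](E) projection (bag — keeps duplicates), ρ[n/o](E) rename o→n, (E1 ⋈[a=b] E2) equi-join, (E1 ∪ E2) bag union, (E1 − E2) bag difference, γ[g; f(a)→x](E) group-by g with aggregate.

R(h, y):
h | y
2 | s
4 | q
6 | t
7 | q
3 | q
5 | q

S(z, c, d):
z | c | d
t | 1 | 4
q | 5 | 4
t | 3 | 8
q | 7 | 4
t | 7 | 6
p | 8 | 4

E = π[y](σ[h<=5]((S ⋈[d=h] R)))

σ filters on h, owned by the right side.
E' = π[y]((S ⋈[d=h] σ[h<=5](R)))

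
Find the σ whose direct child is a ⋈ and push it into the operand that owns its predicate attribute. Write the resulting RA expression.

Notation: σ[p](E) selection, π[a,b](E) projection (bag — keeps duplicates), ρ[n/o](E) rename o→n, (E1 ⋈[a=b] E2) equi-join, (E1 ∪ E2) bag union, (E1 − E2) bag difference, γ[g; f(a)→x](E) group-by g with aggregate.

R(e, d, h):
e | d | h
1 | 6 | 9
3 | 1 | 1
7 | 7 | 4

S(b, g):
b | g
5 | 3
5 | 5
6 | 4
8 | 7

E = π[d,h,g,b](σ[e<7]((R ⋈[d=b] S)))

σ filters on e, owned by the left side.
E' = π[d,h,g,b]((σ[e<7](R) ⋈[d=b] S))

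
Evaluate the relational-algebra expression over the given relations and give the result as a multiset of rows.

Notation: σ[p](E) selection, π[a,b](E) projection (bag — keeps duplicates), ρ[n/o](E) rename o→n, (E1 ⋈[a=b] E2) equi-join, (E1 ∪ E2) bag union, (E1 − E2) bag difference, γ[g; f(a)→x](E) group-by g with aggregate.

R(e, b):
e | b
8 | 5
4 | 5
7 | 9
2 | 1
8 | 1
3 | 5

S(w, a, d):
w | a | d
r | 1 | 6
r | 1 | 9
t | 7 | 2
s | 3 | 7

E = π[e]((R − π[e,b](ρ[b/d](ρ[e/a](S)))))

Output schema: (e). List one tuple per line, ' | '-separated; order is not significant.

Subexpression sizes:
  R → 6
  S → 4
  ρ[e/a](S) → 4
  ρ[b/d](ρ[e/a](S)) → 4
  π[e,b](ρ[b/d](ρ[e/a](S))) → 4
  (R − π[e,b](ρ[b/d](ρ[e/a](S)))) → 6
  π[e]((R − π[e,b](ρ[b/d](ρ[e/a](S))))) → 6

== RESULT ==
e
2
3
4
7
8
8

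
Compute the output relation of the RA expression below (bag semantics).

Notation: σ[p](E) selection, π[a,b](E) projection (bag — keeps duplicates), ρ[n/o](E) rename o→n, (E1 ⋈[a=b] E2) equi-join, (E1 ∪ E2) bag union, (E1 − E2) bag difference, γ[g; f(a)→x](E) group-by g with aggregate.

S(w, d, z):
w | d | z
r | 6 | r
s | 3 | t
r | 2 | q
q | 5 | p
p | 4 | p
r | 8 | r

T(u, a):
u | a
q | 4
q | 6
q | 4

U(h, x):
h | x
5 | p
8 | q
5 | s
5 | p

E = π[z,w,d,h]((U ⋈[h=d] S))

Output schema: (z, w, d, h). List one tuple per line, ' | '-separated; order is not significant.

Per-node cardinality:
  U → 4
  S → 6
  (U ⋈[h=d] S) → 4
  π[z,w,d,h]((U ⋈[h=d] S)) → 4

== RESULT ==
z | w | d | h
p | q | 5 | 5
p | q | 5 | 5
p | q | 5 | 5
r | r | 8 | 8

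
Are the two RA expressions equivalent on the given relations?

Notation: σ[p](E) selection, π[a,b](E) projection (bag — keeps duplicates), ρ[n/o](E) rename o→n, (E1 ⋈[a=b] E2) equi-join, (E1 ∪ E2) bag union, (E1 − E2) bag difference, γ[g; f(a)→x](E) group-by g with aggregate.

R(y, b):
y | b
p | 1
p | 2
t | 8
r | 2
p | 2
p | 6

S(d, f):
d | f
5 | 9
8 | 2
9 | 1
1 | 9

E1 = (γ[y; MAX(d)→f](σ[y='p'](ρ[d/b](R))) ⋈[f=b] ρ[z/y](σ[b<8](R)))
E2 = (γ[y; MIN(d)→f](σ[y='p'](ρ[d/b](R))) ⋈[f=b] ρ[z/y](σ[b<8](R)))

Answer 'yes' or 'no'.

E1 row counts bottom-up:
  R → 6
  ρ[d/b](R) → 6
  σ[y='p'](ρ[d/b](R)) → 4
  γ[y; MAX(d)→f](σ[y='p'](ρ[d/b](R))) → 1
  R → 6
  σ[b<8](R) → 5
  ρ[z/y](σ[b<8](R)) → 5
  (γ[y; MAX(d)→f](σ[y='p'](ρ[d/b](R))) ⋈[f=b] ρ[z/y](σ[b<8](R))) → 1
E2 row counts bottom-up:
  R → 6
  ρ[d/b](R) → 6
  σ[y='p'](ρ[d/b](R)) → 4
  γ[y; MIN(d)→f](σ[y='p'](ρ[d/b](R))) → 1
  R → 6
  σ[b<8](R) → 5
  ρ[z/y](σ[b<8](R)) → 5
  (γ[y; MIN(d)→f](σ[y='p'](ρ[d/b](R))) ⋈[f=b] ρ[z/y](σ[b<8](R))) → 1

E1 result:
y | f | z | b
p | 6 | p | 6
E2 result:
y | f | z | b
p | 1 | p | 1
Witness: ('p', 6, 'p', 6) appears 1× in E1 but 0× in E2.

no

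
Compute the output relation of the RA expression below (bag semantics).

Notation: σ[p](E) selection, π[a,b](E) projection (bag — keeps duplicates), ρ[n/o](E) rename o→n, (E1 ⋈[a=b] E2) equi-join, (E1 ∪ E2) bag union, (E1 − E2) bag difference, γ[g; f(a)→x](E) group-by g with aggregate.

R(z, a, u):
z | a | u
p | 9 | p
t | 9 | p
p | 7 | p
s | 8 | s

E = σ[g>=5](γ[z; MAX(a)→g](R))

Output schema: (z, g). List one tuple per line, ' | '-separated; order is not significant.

Per-node cardinality:
  R → 4
  γ[z; MAX(a)→g](R) → 3
  σ[g>=5](γ[z; MAX(a)→g](R)) → 3

== RESULT ==
z | g
p | 9
s | 8
t | 9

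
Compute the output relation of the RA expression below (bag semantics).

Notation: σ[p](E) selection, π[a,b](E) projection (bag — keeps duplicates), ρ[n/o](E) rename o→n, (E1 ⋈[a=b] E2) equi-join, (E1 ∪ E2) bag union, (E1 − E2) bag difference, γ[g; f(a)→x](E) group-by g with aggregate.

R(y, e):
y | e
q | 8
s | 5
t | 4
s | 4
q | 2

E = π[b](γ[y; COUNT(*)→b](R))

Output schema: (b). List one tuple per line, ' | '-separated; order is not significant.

Per-node cardinality:
  R → 5
  γ[y; COUNT(*)→b](R) → 3
  π[b](γ[y; COUNT(*)→b](R)) → 3

== RESULT ==
b
1
2
2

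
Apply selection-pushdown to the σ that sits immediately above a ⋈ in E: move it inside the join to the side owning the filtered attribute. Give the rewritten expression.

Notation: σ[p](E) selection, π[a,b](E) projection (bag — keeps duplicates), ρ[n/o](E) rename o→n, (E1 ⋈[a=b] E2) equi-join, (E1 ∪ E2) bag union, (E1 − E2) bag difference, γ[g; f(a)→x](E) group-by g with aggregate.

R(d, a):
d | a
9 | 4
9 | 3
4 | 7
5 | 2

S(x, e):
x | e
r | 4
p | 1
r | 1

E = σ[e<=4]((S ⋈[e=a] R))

σ filters on e, owned by the left side.
E' = (σ[e<=4](S) ⋈[e=a] R)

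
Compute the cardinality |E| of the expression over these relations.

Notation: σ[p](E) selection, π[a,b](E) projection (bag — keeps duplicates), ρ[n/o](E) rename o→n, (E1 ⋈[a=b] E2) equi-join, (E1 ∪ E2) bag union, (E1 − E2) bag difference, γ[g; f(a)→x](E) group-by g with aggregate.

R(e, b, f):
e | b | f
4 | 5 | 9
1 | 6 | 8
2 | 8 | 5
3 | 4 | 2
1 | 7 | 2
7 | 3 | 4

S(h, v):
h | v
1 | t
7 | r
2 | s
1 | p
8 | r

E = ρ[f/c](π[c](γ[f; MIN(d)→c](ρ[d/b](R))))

Subexpression sizes:
  R → 6
  ρ[d/b](R) → 6
  γ[f; MIN(d)→c](ρ[d/b](R)) → 5
  π[c](γ[f; MIN(d)→c](ρ[d/b](R))) → 5
  ρ[f/c](π[c](γ[f; MIN(d)→c](ρ[d/b](R)))) → 5

|E| = 5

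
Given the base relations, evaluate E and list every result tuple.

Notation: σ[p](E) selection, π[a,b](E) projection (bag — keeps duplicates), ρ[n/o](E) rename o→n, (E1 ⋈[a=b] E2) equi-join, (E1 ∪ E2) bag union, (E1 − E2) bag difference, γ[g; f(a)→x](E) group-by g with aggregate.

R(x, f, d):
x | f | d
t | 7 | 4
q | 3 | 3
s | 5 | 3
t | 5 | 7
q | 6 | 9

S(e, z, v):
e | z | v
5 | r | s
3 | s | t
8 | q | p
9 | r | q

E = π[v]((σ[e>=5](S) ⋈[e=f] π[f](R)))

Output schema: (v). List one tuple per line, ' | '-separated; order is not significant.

Stepwise |·|:
  S → 4
  σ[e>=5](S) → 3
  R → 5
  π[f](R) → 5
  (σ[e>=5](S) ⋈[e=f] π[f](R)) → 2
  π[v]((σ[e>=5](S) ⋈[e=f] π[f](R))) → 2

== RESULT ==
v
s
s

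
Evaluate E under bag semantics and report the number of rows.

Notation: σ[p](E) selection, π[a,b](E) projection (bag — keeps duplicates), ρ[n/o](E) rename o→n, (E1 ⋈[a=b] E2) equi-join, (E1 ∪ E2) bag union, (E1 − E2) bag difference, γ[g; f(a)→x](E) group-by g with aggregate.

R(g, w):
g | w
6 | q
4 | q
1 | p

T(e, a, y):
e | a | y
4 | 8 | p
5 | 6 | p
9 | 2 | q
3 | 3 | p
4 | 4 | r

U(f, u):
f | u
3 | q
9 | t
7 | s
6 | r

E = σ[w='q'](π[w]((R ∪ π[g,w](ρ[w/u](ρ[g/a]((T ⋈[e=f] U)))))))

Per-node cardinality:
  R → 3
  T → 5
  U → 4
  (T ⋈[e=f] U) → 2
  ρ[g/a]((T ⋈[e=f] U)) → 2
  ρ[w/u](ρ[g/a]((T ⋈[e=f] U))) → 2
  π[g,w](ρ[w/u](ρ[g/a]((T ⋈[e=f] U)))) → 2
  (R ∪ π[g,w](ρ[w/u](ρ[g/a]((T ⋈[e=f] U))))) → 5
  π[w]((R ∪ π[g,w](ρ[w/u](ρ[g/a]((T ⋈[e=f] U)))))) → 5
  σ[w='q'](π[w]((R ∪ π[g,w](ρ[w/u](ρ[g/a]((T ⋈[e=f] U))))))) → 3

|E| = 3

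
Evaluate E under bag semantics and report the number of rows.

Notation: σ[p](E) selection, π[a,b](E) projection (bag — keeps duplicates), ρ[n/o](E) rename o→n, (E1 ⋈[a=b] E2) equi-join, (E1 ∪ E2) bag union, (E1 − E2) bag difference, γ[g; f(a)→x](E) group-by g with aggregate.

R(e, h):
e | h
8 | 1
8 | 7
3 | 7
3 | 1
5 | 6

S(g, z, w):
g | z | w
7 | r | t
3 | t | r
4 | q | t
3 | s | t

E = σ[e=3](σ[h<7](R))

Per-node cardinality:
  R → 5
  σ[h<7](R) → 3
  σ[e=3](σ[h<7](R)) → 1

|E| = 1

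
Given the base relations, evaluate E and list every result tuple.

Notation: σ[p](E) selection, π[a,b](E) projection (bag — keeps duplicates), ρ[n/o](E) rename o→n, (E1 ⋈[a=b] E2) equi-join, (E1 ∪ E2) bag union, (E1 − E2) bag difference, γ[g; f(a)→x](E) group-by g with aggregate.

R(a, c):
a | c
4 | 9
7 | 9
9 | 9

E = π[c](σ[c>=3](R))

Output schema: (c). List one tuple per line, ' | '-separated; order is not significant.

Stepwise |·|:
  R → 3
  σ[c>=3](R) → 3
  π[c](σ[c>=3](R)) → 3

== RESULT ==
c
9
9
9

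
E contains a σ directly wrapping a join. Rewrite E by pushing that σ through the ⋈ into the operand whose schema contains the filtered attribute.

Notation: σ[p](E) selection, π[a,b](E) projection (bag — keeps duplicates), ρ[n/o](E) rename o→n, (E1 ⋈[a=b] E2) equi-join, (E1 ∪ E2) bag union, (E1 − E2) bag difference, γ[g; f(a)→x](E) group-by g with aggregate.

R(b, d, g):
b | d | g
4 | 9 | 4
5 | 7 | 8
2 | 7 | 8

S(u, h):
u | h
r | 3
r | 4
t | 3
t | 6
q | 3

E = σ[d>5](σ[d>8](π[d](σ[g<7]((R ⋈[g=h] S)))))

σ filters on g, owned by the left side.
E' = σ[d>5](σ[d>8](π[d]((σ[g<7](R) ⋈[g=h] S))))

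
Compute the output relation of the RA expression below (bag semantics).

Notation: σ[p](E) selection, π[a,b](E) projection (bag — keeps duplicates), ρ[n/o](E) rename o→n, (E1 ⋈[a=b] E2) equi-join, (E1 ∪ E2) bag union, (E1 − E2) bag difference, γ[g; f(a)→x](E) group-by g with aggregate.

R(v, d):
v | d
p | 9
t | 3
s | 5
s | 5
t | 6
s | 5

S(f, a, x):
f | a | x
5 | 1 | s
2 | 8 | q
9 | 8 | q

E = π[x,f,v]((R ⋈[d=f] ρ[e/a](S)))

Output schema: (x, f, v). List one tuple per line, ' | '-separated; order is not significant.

Subexpression sizes:
  R → 6
  S → 3
  ρ[e/a](S) → 3
  (R ⋈[d=f] ρ[e/a](S)) → 4
  π[x,f,v]((R ⋈[d=f] ρ[e/a](S))) → 4

== RESULT ==
x | f | v
q | 9 | p
s | 5 | s
s | 5 | s
s | 5 | s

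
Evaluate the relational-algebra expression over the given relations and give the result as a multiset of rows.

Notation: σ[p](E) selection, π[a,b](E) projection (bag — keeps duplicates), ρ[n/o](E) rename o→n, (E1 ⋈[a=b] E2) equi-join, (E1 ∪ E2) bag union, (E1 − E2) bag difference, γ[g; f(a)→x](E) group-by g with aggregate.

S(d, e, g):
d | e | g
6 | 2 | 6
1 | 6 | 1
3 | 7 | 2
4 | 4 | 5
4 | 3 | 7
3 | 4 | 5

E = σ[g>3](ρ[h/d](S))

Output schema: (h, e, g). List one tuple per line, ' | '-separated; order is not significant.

Per-node cardinality:
  S → 6
  ρ[h/d](S) → 6
  σ[g>3](ρ[h/d](S)) → 4

== RESULT ==
h | e | g
3 | 4 | 5
4 | 3 | 7
4 | 4 | 5
6 | 2 | 6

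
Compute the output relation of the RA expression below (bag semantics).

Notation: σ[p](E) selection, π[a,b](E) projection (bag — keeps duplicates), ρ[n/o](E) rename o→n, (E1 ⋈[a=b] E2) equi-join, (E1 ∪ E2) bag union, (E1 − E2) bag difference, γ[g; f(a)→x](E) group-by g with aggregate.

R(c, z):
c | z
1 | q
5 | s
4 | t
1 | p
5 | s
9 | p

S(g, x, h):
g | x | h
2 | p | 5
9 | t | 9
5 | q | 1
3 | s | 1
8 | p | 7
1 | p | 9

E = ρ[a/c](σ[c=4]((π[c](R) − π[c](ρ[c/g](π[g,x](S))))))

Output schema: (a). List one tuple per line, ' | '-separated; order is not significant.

Stepwise |·|:
  R → 6
  π[c](R) → 6
  S → 6
  π[g,x](S) → 6
  ρ[c/g](π[g,x](S)) → 6
  π[c](ρ[c/g](π[g,x](S))) → 6
  (π[c](R) − π[c](ρ[c/g](π[g,x](S)))) → 3
  σ[c=4]((π[c](R) − π[c](ρ[c/g](π[g,x](S))))) → 1
  ρ[a/c](σ[c=4]((π[c](R) − π[c](ρ[c/g](π[g,x](S)))))) → 1

== RESULT ==
a
4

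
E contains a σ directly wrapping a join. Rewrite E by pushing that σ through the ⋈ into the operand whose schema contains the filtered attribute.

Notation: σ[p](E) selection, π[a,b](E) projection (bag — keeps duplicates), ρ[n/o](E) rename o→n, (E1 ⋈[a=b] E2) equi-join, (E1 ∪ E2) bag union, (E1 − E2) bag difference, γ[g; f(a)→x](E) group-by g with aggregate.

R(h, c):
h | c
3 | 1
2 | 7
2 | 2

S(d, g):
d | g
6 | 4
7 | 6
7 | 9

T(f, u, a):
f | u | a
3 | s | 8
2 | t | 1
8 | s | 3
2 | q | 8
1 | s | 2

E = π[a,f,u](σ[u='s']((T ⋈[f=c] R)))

σ filters on u, owned by the left side.
E' = π[a,f,u]((σ[u='s'](T) ⋈[f=c] R))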